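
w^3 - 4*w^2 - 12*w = w*(w - 6)*(w + 2)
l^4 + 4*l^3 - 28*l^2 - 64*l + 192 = (l - 4)*(l - 2)*(l + 4)*(l + 6)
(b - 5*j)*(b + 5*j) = b^2 - 25*j^2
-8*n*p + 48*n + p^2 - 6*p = (-8*n + p)*(p - 6)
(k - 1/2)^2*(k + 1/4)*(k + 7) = k^4 + 25*k^3/4 - 21*k^2/4 + k/16 + 7/16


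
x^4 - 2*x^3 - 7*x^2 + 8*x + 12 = (x - 3)*(x - 2)*(x + 1)*(x + 2)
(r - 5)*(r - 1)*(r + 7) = r^3 + r^2 - 37*r + 35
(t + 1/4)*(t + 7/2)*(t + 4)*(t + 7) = t^4 + 59*t^3/4 + 561*t^2/8 + 917*t/8 + 49/2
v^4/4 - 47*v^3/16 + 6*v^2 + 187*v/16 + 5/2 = (v/4 + 1/4)*(v - 8)*(v - 5)*(v + 1/4)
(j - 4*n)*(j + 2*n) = j^2 - 2*j*n - 8*n^2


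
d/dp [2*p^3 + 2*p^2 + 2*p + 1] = 6*p^2 + 4*p + 2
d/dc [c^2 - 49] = 2*c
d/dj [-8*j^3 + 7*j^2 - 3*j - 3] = -24*j^2 + 14*j - 3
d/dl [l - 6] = 1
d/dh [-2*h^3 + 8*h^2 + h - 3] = -6*h^2 + 16*h + 1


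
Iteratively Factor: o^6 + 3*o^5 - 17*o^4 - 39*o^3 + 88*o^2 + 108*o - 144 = (o - 2)*(o^5 + 5*o^4 - 7*o^3 - 53*o^2 - 18*o + 72) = (o - 2)*(o - 1)*(o^4 + 6*o^3 - o^2 - 54*o - 72) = (o - 2)*(o - 1)*(o + 4)*(o^3 + 2*o^2 - 9*o - 18) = (o - 2)*(o - 1)*(o + 2)*(o + 4)*(o^2 - 9) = (o - 3)*(o - 2)*(o - 1)*(o + 2)*(o + 4)*(o + 3)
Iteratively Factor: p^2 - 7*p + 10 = (p - 5)*(p - 2)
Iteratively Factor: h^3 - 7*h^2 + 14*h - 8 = (h - 4)*(h^2 - 3*h + 2) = (h - 4)*(h - 1)*(h - 2)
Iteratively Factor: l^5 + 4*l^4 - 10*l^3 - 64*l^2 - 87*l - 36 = (l + 1)*(l^4 + 3*l^3 - 13*l^2 - 51*l - 36) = (l + 1)*(l + 3)*(l^3 - 13*l - 12) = (l + 1)*(l + 3)^2*(l^2 - 3*l - 4) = (l + 1)^2*(l + 3)^2*(l - 4)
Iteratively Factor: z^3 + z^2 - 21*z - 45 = (z - 5)*(z^2 + 6*z + 9) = (z - 5)*(z + 3)*(z + 3)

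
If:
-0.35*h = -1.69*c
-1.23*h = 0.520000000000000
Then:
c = -0.09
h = -0.42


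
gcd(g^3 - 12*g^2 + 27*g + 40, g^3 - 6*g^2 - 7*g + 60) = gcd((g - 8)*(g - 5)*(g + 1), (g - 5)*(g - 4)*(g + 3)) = g - 5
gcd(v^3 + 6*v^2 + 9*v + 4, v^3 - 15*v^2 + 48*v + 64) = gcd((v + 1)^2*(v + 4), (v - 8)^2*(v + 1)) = v + 1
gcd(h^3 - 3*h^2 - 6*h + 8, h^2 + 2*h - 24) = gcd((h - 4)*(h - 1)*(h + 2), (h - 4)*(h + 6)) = h - 4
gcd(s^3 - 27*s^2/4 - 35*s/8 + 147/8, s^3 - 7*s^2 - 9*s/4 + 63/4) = s^2 - 17*s/2 + 21/2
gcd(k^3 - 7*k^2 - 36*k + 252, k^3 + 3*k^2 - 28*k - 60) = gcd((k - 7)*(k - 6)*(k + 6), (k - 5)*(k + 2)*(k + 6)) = k + 6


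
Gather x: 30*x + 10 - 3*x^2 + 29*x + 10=-3*x^2 + 59*x + 20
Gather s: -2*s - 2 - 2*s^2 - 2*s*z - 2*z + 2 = -2*s^2 + s*(-2*z - 2) - 2*z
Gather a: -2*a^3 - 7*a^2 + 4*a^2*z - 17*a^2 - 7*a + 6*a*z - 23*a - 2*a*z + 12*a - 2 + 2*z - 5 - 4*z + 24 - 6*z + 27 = -2*a^3 + a^2*(4*z - 24) + a*(4*z - 18) - 8*z + 44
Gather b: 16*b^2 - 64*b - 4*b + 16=16*b^2 - 68*b + 16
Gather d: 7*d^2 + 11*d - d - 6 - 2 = 7*d^2 + 10*d - 8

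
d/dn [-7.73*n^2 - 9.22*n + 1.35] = -15.46*n - 9.22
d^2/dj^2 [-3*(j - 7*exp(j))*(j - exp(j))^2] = 27*j^2*exp(j) - 180*j*exp(2*j) + 108*j*exp(j) - 18*j + 189*exp(3*j) - 180*exp(2*j) + 54*exp(j)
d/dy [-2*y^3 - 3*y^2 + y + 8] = -6*y^2 - 6*y + 1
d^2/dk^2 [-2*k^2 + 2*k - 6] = -4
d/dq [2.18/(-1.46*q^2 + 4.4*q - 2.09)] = (6.3656*q - 9.592)/(1.46*q^2 - 4.4*q + 2.09)^2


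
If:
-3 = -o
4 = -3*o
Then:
No Solution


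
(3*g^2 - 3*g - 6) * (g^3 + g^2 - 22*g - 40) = 3*g^5 - 75*g^3 - 60*g^2 + 252*g + 240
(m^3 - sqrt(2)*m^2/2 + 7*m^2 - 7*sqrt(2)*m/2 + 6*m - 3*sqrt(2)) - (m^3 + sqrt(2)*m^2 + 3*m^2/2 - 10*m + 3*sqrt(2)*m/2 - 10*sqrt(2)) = -3*sqrt(2)*m^2/2 + 11*m^2/2 - 5*sqrt(2)*m + 16*m + 7*sqrt(2)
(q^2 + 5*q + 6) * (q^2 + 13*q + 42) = q^4 + 18*q^3 + 113*q^2 + 288*q + 252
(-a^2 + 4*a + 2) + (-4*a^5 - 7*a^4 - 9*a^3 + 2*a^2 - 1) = -4*a^5 - 7*a^4 - 9*a^3 + a^2 + 4*a + 1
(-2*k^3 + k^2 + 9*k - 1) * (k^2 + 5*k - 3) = -2*k^5 - 9*k^4 + 20*k^3 + 41*k^2 - 32*k + 3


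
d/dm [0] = 0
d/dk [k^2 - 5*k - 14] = 2*k - 5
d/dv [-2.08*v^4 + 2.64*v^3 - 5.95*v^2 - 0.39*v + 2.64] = -8.32*v^3 + 7.92*v^2 - 11.9*v - 0.39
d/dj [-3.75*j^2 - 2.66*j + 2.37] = -7.5*j - 2.66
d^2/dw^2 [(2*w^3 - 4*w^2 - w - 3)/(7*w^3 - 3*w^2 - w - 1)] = 2*(-154*w^6 - 105*w^5 - 819*w^4 + 300*w^3 - 18*w^2 - 75*w + 3)/(343*w^9 - 441*w^8 + 42*w^7 - 48*w^6 + 120*w^5 + 6*w^4 + 2*w^3 - 12*w^2 - 3*w - 1)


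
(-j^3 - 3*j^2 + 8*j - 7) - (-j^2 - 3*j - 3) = -j^3 - 2*j^2 + 11*j - 4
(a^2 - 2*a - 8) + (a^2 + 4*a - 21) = 2*a^2 + 2*a - 29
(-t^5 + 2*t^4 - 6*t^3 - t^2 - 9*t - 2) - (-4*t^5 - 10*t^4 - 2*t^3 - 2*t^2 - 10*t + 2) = 3*t^5 + 12*t^4 - 4*t^3 + t^2 + t - 4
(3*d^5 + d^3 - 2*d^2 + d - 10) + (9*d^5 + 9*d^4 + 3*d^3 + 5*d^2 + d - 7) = 12*d^5 + 9*d^4 + 4*d^3 + 3*d^2 + 2*d - 17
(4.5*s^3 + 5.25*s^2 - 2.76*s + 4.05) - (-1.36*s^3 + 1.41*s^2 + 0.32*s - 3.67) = 5.86*s^3 + 3.84*s^2 - 3.08*s + 7.72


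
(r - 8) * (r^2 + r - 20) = r^3 - 7*r^2 - 28*r + 160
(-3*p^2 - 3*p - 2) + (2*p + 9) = -3*p^2 - p + 7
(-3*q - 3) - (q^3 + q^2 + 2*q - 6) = -q^3 - q^2 - 5*q + 3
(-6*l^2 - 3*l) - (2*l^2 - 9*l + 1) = -8*l^2 + 6*l - 1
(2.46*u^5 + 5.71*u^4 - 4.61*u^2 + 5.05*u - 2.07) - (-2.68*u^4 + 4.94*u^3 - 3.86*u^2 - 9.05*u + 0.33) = 2.46*u^5 + 8.39*u^4 - 4.94*u^3 - 0.75*u^2 + 14.1*u - 2.4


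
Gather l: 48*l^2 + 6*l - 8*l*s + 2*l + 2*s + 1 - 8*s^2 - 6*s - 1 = 48*l^2 + l*(8 - 8*s) - 8*s^2 - 4*s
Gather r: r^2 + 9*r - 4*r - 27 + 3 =r^2 + 5*r - 24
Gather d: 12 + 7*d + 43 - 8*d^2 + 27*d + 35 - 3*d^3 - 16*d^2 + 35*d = -3*d^3 - 24*d^2 + 69*d + 90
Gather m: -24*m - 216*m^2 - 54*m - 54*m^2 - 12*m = -270*m^2 - 90*m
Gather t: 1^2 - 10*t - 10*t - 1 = -20*t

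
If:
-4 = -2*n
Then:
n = 2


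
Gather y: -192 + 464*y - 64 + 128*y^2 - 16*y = 128*y^2 + 448*y - 256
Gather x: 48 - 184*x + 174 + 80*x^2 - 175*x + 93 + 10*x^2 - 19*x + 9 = 90*x^2 - 378*x + 324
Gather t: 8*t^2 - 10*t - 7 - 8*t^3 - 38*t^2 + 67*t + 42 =-8*t^3 - 30*t^2 + 57*t + 35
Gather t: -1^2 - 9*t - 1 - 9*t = -18*t - 2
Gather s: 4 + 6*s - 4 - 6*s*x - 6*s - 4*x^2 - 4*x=-6*s*x - 4*x^2 - 4*x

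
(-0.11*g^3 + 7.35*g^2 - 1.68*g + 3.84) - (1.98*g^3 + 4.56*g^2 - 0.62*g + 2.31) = -2.09*g^3 + 2.79*g^2 - 1.06*g + 1.53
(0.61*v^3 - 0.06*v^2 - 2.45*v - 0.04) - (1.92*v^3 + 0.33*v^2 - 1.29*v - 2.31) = -1.31*v^3 - 0.39*v^2 - 1.16*v + 2.27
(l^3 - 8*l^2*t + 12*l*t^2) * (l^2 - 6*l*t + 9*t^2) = l^5 - 14*l^4*t + 69*l^3*t^2 - 144*l^2*t^3 + 108*l*t^4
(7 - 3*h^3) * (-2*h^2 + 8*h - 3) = 6*h^5 - 24*h^4 + 9*h^3 - 14*h^2 + 56*h - 21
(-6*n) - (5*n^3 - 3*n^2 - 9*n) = -5*n^3 + 3*n^2 + 3*n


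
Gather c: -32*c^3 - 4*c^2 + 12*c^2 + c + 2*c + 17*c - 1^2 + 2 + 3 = -32*c^3 + 8*c^2 + 20*c + 4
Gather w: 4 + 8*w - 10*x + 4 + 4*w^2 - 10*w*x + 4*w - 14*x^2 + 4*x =4*w^2 + w*(12 - 10*x) - 14*x^2 - 6*x + 8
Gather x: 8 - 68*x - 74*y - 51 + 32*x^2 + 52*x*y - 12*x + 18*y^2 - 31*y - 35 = 32*x^2 + x*(52*y - 80) + 18*y^2 - 105*y - 78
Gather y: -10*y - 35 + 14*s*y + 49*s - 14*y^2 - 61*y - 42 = 49*s - 14*y^2 + y*(14*s - 71) - 77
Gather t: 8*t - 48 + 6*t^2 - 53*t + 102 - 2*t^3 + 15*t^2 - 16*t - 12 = -2*t^3 + 21*t^2 - 61*t + 42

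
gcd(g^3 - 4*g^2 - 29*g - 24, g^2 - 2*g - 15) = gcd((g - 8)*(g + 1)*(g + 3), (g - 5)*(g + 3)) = g + 3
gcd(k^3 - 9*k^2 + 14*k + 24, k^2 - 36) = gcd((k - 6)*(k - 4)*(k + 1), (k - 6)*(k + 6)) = k - 6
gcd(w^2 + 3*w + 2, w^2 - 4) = w + 2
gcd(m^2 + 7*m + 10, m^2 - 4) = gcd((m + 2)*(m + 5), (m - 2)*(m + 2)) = m + 2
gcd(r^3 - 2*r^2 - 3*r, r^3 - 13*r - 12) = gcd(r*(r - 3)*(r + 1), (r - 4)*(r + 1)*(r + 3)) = r + 1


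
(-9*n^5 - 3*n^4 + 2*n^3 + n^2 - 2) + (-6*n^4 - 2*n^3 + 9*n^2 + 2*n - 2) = -9*n^5 - 9*n^4 + 10*n^2 + 2*n - 4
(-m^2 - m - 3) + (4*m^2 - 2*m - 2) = 3*m^2 - 3*m - 5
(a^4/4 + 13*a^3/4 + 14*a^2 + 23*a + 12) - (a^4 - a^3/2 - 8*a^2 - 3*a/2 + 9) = -3*a^4/4 + 15*a^3/4 + 22*a^2 + 49*a/2 + 3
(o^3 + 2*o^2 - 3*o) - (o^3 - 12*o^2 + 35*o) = 14*o^2 - 38*o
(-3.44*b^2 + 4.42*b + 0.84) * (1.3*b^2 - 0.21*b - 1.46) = -4.472*b^4 + 6.4684*b^3 + 5.1862*b^2 - 6.6296*b - 1.2264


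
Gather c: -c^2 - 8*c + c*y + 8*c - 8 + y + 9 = -c^2 + c*y + y + 1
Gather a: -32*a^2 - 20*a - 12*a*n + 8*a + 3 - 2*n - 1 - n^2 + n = -32*a^2 + a*(-12*n - 12) - n^2 - n + 2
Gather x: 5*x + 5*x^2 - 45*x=5*x^2 - 40*x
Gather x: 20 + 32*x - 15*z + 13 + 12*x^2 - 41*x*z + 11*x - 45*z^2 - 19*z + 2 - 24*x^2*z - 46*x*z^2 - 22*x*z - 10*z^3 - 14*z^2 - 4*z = x^2*(12 - 24*z) + x*(-46*z^2 - 63*z + 43) - 10*z^3 - 59*z^2 - 38*z + 35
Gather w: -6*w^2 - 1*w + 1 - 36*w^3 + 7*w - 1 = -36*w^3 - 6*w^2 + 6*w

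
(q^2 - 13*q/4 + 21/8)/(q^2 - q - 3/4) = (4*q - 7)/(2*(2*q + 1))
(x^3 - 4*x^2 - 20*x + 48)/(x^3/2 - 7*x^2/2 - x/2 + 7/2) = 2*(x^3 - 4*x^2 - 20*x + 48)/(x^3 - 7*x^2 - x + 7)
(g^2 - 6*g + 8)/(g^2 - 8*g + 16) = (g - 2)/(g - 4)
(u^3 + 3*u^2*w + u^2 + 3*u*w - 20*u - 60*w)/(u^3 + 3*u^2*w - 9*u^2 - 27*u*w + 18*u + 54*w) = (u^2 + u - 20)/(u^2 - 9*u + 18)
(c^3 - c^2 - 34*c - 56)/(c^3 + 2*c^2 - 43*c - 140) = (c + 2)/(c + 5)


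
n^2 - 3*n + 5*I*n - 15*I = (n - 3)*(n + 5*I)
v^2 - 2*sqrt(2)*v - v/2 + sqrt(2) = (v - 1/2)*(v - 2*sqrt(2))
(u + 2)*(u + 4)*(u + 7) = u^3 + 13*u^2 + 50*u + 56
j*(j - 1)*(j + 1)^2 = j^4 + j^3 - j^2 - j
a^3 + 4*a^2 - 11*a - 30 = (a - 3)*(a + 2)*(a + 5)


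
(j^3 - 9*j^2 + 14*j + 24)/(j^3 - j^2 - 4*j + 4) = (j^3 - 9*j^2 + 14*j + 24)/(j^3 - j^2 - 4*j + 4)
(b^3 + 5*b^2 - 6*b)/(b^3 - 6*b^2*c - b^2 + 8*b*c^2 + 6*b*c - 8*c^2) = b*(b + 6)/(b^2 - 6*b*c + 8*c^2)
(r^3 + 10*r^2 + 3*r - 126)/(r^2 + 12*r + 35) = (r^2 + 3*r - 18)/(r + 5)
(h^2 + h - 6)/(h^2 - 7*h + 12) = (h^2 + h - 6)/(h^2 - 7*h + 12)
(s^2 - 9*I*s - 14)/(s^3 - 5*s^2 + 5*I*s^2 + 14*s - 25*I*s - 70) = (s - 7*I)/(s^2 + s*(-5 + 7*I) - 35*I)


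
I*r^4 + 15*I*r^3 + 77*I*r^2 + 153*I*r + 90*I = (r + 3)*(r + 5)*(r + 6)*(I*r + I)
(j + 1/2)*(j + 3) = j^2 + 7*j/2 + 3/2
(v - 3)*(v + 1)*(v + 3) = v^3 + v^2 - 9*v - 9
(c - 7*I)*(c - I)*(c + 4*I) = c^3 - 4*I*c^2 + 25*c - 28*I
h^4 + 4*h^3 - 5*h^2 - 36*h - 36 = (h - 3)*(h + 2)^2*(h + 3)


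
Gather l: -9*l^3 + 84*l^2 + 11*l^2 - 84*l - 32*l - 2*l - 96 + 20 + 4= -9*l^3 + 95*l^2 - 118*l - 72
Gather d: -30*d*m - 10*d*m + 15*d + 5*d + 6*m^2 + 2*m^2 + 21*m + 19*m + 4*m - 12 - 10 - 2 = d*(20 - 40*m) + 8*m^2 + 44*m - 24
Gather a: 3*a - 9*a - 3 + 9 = 6 - 6*a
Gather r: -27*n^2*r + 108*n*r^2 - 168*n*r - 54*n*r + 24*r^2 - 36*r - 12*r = r^2*(108*n + 24) + r*(-27*n^2 - 222*n - 48)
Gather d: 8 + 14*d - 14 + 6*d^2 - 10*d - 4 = 6*d^2 + 4*d - 10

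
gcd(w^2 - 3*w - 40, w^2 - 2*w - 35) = w + 5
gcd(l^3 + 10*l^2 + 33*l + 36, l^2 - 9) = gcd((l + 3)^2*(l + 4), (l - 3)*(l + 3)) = l + 3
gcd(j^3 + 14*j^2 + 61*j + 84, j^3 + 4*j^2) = j + 4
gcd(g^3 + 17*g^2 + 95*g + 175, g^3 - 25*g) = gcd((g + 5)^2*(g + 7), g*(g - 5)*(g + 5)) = g + 5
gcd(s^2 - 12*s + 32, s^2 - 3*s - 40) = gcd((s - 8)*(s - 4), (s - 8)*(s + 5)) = s - 8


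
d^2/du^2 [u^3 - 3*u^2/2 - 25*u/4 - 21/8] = 6*u - 3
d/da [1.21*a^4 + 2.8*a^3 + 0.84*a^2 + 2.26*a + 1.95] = 4.84*a^3 + 8.4*a^2 + 1.68*a + 2.26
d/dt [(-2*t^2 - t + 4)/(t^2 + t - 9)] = (-t^2 + 28*t + 5)/(t^4 + 2*t^3 - 17*t^2 - 18*t + 81)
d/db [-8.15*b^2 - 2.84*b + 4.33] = -16.3*b - 2.84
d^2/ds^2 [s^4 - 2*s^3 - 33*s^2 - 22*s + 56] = 12*s^2 - 12*s - 66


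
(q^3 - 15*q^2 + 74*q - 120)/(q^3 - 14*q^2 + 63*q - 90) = (q - 4)/(q - 3)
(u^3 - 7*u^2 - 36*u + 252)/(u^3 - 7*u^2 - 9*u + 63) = (u^2 - 36)/(u^2 - 9)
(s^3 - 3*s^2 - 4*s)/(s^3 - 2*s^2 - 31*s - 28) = s*(s - 4)/(s^2 - 3*s - 28)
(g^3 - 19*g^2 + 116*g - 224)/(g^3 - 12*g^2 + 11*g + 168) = (g - 4)/(g + 3)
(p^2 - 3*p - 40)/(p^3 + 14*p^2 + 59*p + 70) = (p - 8)/(p^2 + 9*p + 14)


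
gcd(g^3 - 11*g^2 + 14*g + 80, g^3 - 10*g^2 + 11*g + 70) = g^2 - 3*g - 10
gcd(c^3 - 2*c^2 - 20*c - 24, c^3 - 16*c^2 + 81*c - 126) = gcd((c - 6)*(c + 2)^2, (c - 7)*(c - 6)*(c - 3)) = c - 6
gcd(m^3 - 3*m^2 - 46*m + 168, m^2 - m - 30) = m - 6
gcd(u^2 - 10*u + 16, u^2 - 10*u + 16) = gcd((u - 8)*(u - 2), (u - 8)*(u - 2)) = u^2 - 10*u + 16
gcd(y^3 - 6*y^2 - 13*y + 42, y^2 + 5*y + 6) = y + 3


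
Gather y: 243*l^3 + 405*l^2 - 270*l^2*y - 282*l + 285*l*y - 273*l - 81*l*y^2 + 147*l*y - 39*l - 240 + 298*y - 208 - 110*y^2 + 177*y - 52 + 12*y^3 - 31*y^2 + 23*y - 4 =243*l^3 + 405*l^2 - 594*l + 12*y^3 + y^2*(-81*l - 141) + y*(-270*l^2 + 432*l + 498) - 504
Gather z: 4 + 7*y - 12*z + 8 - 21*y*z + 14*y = 21*y + z*(-21*y - 12) + 12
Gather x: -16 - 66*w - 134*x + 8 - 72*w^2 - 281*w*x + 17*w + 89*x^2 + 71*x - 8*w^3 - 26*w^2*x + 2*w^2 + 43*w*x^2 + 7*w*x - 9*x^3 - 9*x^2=-8*w^3 - 70*w^2 - 49*w - 9*x^3 + x^2*(43*w + 80) + x*(-26*w^2 - 274*w - 63) - 8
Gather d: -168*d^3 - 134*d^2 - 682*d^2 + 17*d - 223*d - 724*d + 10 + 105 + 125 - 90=-168*d^3 - 816*d^2 - 930*d + 150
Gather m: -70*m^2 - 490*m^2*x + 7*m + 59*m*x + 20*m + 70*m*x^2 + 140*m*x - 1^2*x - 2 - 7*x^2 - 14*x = m^2*(-490*x - 70) + m*(70*x^2 + 199*x + 27) - 7*x^2 - 15*x - 2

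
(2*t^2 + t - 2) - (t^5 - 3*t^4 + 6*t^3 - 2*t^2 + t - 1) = -t^5 + 3*t^4 - 6*t^3 + 4*t^2 - 1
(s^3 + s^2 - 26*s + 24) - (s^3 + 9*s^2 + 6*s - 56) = -8*s^2 - 32*s + 80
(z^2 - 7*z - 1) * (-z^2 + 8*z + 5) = -z^4 + 15*z^3 - 50*z^2 - 43*z - 5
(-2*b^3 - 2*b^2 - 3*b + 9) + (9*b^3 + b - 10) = 7*b^3 - 2*b^2 - 2*b - 1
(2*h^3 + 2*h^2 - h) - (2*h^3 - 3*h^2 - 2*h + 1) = 5*h^2 + h - 1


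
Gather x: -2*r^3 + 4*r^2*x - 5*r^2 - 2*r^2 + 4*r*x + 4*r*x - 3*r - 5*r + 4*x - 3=-2*r^3 - 7*r^2 - 8*r + x*(4*r^2 + 8*r + 4) - 3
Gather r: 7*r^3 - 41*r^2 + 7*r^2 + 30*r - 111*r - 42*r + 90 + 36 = 7*r^3 - 34*r^2 - 123*r + 126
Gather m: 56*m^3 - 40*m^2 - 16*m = 56*m^3 - 40*m^2 - 16*m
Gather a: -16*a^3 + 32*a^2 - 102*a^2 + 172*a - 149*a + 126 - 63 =-16*a^3 - 70*a^2 + 23*a + 63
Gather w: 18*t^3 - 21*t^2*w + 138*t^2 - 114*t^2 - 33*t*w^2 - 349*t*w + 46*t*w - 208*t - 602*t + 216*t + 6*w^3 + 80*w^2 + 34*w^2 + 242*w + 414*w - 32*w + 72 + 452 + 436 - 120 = 18*t^3 + 24*t^2 - 594*t + 6*w^3 + w^2*(114 - 33*t) + w*(-21*t^2 - 303*t + 624) + 840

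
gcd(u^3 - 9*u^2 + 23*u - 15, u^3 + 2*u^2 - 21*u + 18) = u^2 - 4*u + 3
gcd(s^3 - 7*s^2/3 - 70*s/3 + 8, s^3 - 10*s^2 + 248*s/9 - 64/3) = s - 6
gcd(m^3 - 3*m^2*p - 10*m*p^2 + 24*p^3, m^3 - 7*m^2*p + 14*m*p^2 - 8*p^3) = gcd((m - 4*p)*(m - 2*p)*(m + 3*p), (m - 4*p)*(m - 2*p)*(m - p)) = m^2 - 6*m*p + 8*p^2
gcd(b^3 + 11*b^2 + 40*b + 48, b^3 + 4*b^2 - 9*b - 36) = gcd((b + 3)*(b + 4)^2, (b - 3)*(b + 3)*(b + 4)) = b^2 + 7*b + 12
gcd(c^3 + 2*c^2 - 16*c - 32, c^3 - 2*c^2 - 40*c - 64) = c^2 + 6*c + 8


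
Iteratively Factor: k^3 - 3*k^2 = (k)*(k^2 - 3*k) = k^2*(k - 3)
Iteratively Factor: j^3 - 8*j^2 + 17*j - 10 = (j - 2)*(j^2 - 6*j + 5) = (j - 5)*(j - 2)*(j - 1)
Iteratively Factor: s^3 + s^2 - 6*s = (s + 3)*(s^2 - 2*s) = s*(s + 3)*(s - 2)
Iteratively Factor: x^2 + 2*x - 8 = (x - 2)*(x + 4)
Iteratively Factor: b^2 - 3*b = (b)*(b - 3)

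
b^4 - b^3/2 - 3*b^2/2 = b^2*(b - 3/2)*(b + 1)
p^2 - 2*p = p*(p - 2)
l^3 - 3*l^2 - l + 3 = (l - 3)*(l - 1)*(l + 1)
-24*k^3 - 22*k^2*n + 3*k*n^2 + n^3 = (-4*k + n)*(k + n)*(6*k + n)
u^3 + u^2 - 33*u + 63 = (u - 3)^2*(u + 7)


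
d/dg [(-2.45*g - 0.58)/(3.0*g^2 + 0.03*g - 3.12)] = (7.35*g^2 + 3.48*g + 7.6614)/(9.0*g^4 + 0.18*g^3 - 18.7191*g^2 - 0.1872*g + 9.7344)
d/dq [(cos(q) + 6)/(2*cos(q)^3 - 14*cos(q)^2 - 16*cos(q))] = (-165*cos(q) + 11*cos(2*q) + cos(3*q) - 85)*sin(q)/(4*(cos(q) - 8)^2*(cos(q) + 1)^2*cos(q)^2)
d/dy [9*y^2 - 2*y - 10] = 18*y - 2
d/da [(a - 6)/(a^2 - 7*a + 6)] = -1/(a^2 - 2*a + 1)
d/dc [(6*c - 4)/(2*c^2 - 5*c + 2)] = 4*(-3*c^2 + 4*c - 2)/(4*c^4 - 20*c^3 + 33*c^2 - 20*c + 4)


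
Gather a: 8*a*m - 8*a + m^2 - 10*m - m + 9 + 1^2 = a*(8*m - 8) + m^2 - 11*m + 10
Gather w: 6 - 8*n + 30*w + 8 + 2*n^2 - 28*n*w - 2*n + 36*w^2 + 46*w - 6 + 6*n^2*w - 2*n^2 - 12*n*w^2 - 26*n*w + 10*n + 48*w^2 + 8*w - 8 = w^2*(84 - 12*n) + w*(6*n^2 - 54*n + 84)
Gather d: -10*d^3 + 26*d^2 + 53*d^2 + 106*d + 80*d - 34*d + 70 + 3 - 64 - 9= -10*d^3 + 79*d^2 + 152*d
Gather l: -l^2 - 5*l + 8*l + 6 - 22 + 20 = -l^2 + 3*l + 4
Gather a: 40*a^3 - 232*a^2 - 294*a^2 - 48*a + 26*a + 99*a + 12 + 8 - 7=40*a^3 - 526*a^2 + 77*a + 13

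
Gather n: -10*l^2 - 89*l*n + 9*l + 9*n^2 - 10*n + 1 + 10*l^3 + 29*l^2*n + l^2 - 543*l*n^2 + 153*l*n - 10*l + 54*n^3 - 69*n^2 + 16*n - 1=10*l^3 - 9*l^2 - l + 54*n^3 + n^2*(-543*l - 60) + n*(29*l^2 + 64*l + 6)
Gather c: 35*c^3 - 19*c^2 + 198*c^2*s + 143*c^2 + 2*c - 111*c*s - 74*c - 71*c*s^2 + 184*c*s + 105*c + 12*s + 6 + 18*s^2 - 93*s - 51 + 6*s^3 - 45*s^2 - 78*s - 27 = 35*c^3 + c^2*(198*s + 124) + c*(-71*s^2 + 73*s + 33) + 6*s^3 - 27*s^2 - 159*s - 72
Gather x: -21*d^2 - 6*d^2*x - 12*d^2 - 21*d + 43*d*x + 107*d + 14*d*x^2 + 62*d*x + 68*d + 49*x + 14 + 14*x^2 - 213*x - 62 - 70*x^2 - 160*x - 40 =-33*d^2 + 154*d + x^2*(14*d - 56) + x*(-6*d^2 + 105*d - 324) - 88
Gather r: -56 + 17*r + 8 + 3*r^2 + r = 3*r^2 + 18*r - 48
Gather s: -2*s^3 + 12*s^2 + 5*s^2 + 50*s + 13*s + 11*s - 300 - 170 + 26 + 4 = -2*s^3 + 17*s^2 + 74*s - 440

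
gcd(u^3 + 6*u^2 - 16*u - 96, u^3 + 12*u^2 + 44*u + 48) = u^2 + 10*u + 24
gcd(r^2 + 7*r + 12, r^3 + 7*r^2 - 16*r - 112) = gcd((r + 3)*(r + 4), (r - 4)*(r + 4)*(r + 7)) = r + 4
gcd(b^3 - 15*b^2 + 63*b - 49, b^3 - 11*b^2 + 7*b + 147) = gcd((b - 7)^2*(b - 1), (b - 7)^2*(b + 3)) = b^2 - 14*b + 49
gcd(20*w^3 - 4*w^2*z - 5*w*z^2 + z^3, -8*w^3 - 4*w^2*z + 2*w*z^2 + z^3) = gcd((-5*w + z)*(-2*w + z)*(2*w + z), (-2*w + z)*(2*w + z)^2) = -4*w^2 + z^2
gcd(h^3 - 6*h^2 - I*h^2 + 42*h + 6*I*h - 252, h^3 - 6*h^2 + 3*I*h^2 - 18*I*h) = h - 6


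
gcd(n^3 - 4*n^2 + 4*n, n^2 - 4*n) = n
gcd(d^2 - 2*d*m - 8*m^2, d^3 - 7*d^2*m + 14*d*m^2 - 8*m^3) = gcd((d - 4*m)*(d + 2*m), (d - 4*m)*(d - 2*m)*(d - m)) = d - 4*m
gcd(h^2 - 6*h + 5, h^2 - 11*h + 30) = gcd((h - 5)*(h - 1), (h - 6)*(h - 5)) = h - 5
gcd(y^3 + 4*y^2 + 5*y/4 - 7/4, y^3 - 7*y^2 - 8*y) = y + 1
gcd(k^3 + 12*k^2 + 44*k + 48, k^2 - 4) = k + 2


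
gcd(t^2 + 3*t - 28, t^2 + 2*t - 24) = t - 4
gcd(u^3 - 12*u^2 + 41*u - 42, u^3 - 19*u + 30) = u^2 - 5*u + 6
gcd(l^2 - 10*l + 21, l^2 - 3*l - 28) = l - 7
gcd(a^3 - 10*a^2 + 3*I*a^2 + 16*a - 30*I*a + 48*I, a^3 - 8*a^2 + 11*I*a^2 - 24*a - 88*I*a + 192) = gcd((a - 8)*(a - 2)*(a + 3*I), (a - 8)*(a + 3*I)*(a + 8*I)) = a^2 + a*(-8 + 3*I) - 24*I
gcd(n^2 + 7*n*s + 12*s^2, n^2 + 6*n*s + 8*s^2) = n + 4*s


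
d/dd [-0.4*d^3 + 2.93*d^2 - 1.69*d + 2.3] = -1.2*d^2 + 5.86*d - 1.69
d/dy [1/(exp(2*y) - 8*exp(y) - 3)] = 2*(4 - exp(y))*exp(y)/(-exp(2*y) + 8*exp(y) + 3)^2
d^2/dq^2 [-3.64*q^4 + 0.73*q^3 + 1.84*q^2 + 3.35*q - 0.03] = -43.68*q^2 + 4.38*q + 3.68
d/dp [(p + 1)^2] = 2*p + 2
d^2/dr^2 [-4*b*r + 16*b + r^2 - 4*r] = 2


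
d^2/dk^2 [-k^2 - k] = -2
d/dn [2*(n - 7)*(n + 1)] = 4*n - 12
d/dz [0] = 0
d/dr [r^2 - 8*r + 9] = 2*r - 8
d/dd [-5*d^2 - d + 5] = -10*d - 1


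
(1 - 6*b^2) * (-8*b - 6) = 48*b^3 + 36*b^2 - 8*b - 6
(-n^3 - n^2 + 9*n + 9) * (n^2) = -n^5 - n^4 + 9*n^3 + 9*n^2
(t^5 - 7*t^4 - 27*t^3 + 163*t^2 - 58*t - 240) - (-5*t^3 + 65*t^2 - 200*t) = t^5 - 7*t^4 - 22*t^3 + 98*t^2 + 142*t - 240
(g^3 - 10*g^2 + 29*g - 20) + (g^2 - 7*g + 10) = g^3 - 9*g^2 + 22*g - 10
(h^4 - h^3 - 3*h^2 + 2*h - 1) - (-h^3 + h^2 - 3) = h^4 - 4*h^2 + 2*h + 2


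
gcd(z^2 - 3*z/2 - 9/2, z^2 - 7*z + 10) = 1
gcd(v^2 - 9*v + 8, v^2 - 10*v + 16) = v - 8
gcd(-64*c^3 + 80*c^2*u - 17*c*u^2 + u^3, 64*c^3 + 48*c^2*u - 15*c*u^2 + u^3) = 64*c^2 - 16*c*u + u^2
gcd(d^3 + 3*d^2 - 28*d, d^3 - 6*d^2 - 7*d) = d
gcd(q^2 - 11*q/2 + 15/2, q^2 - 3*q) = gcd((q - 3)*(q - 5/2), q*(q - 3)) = q - 3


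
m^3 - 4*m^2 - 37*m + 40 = (m - 8)*(m - 1)*(m + 5)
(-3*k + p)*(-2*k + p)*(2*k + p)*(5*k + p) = 60*k^4 - 8*k^3*p - 19*k^2*p^2 + 2*k*p^3 + p^4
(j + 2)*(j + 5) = j^2 + 7*j + 10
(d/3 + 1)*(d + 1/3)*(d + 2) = d^3/3 + 16*d^2/9 + 23*d/9 + 2/3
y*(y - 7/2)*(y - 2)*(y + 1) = y^4 - 9*y^3/2 + 3*y^2/2 + 7*y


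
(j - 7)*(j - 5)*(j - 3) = j^3 - 15*j^2 + 71*j - 105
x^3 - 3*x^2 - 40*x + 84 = (x - 7)*(x - 2)*(x + 6)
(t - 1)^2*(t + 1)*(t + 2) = t^4 + t^3 - 3*t^2 - t + 2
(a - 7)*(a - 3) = a^2 - 10*a + 21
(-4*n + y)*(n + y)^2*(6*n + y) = -24*n^4 - 46*n^3*y - 19*n^2*y^2 + 4*n*y^3 + y^4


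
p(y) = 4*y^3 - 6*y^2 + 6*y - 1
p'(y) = 12*y^2 - 12*y + 6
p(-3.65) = -297.34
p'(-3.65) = 209.67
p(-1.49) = -36.49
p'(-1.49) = 50.52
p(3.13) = 81.66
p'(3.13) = 86.00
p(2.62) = 45.47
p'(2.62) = 56.93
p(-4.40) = -484.30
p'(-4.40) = 291.12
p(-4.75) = -593.56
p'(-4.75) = 333.75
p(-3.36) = -240.63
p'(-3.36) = 181.80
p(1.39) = 6.49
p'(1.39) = 12.51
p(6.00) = 683.00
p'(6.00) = 366.00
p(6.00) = 683.00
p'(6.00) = 366.00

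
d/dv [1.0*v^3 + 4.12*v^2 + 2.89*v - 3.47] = 3.0*v^2 + 8.24*v + 2.89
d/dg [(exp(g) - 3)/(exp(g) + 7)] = 10*exp(g)/(exp(g) + 7)^2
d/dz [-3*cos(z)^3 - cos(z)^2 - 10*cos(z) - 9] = (9*cos(z)^2 + 2*cos(z) + 10)*sin(z)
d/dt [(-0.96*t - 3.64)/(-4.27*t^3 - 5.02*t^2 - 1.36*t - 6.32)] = (-8.1984*t^3 - 51.4476*t^2 - 36.5456*t + 1.1168)/(18.2329*t^6 + 42.8708*t^5 + 36.8148*t^4 + 67.6272*t^3 + 65.3024*t^2 + 17.1904*t + 39.9424)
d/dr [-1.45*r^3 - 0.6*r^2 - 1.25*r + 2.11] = -4.35*r^2 - 1.2*r - 1.25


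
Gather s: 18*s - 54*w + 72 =18*s - 54*w + 72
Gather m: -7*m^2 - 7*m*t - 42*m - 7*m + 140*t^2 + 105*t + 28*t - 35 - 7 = -7*m^2 + m*(-7*t - 49) + 140*t^2 + 133*t - 42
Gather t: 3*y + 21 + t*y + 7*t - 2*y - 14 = t*(y + 7) + y + 7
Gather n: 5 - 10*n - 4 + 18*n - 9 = 8*n - 8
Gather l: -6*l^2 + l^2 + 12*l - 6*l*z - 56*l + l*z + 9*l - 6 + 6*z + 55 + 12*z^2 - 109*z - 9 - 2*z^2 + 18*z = -5*l^2 + l*(-5*z - 35) + 10*z^2 - 85*z + 40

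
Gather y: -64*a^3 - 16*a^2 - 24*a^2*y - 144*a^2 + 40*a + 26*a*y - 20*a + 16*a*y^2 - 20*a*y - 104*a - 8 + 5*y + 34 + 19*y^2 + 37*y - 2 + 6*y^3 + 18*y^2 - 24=-64*a^3 - 160*a^2 - 84*a + 6*y^3 + y^2*(16*a + 37) + y*(-24*a^2 + 6*a + 42)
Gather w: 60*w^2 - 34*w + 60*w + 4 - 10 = 60*w^2 + 26*w - 6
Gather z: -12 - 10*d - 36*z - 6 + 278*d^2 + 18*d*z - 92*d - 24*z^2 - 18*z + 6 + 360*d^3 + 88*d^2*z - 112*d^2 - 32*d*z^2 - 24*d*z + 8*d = 360*d^3 + 166*d^2 - 94*d + z^2*(-32*d - 24) + z*(88*d^2 - 6*d - 54) - 12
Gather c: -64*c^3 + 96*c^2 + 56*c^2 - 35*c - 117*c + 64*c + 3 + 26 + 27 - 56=-64*c^3 + 152*c^2 - 88*c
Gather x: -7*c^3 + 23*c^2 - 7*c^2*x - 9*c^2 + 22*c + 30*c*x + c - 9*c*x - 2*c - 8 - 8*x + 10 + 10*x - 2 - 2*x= -7*c^3 + 14*c^2 + 21*c + x*(-7*c^2 + 21*c)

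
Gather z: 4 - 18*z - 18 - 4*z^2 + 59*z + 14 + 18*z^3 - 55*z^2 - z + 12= 18*z^3 - 59*z^2 + 40*z + 12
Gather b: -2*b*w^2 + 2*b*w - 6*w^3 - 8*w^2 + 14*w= b*(-2*w^2 + 2*w) - 6*w^3 - 8*w^2 + 14*w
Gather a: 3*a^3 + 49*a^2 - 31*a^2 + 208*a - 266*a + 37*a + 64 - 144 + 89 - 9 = 3*a^3 + 18*a^2 - 21*a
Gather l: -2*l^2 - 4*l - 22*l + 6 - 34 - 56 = -2*l^2 - 26*l - 84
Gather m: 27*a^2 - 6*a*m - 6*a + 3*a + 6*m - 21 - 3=27*a^2 - 3*a + m*(6 - 6*a) - 24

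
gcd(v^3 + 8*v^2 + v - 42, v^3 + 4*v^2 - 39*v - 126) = v^2 + 10*v + 21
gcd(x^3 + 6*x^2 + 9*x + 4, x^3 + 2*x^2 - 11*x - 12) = x^2 + 5*x + 4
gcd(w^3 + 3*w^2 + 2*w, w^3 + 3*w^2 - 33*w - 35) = w + 1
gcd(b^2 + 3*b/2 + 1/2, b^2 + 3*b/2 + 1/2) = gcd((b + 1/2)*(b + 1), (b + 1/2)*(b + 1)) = b^2 + 3*b/2 + 1/2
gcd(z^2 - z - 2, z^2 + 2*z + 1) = z + 1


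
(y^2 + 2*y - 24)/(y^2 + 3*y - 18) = (y - 4)/(y - 3)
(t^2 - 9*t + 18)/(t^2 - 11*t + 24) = (t - 6)/(t - 8)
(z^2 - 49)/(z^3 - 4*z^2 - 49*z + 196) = 1/(z - 4)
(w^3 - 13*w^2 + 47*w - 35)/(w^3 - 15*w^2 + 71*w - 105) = (w - 1)/(w - 3)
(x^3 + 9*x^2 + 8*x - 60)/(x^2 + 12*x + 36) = (x^2 + 3*x - 10)/(x + 6)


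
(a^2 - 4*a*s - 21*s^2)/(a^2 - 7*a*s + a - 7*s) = (a + 3*s)/(a + 1)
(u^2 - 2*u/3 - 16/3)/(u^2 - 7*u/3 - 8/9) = 3*(u + 2)/(3*u + 1)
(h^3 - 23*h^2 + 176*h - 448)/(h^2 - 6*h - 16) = (h^2 - 15*h + 56)/(h + 2)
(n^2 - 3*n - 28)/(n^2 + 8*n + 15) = (n^2 - 3*n - 28)/(n^2 + 8*n + 15)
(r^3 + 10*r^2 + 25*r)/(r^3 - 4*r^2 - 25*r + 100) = r*(r + 5)/(r^2 - 9*r + 20)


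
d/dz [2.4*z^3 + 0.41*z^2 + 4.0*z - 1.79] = 7.2*z^2 + 0.82*z + 4.0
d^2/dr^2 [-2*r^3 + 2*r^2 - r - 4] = 4 - 12*r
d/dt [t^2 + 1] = 2*t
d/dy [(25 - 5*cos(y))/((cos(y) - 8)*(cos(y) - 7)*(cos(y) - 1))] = 5*(-2*cos(y)^3 + 31*cos(y)^2 - 160*cos(y) + 299)*sin(y)/((cos(y) - 8)^2*(cos(y) - 7)^2*(cos(y) - 1)^2)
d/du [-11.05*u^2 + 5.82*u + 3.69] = 5.82 - 22.1*u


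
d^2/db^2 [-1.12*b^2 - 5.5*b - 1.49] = -2.24000000000000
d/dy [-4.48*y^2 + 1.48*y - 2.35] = 1.48 - 8.96*y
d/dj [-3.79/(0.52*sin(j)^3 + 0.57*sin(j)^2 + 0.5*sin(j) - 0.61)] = (5.9124*sin(j)^2 + 4.3206*sin(j) + 1.895)*cos(j)/(0.52*sin(j)^3 + 0.57*sin(j)^2 + 0.5*sin(j) - 0.61)^2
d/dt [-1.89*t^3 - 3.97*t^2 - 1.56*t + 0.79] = -5.67*t^2 - 7.94*t - 1.56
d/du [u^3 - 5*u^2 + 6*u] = 3*u^2 - 10*u + 6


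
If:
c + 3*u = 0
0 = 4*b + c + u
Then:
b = u/2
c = -3*u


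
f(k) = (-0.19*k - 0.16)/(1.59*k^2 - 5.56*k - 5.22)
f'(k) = (5.56 - 3.18*k)*(-0.19*k - 0.16)/(1.59*k^2 - 5.56*k - 5.22)^2 - 0.19/(1.59*k^2 - 5.56*k - 5.22) = (0.3021*k^2 + 0.5088*k + 0.1022)/(2.5281*k^4 - 17.6808*k^3 + 14.314*k^2 + 58.0464*k + 27.2484)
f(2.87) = 0.09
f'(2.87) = 0.06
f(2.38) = 0.06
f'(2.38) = 0.03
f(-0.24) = 0.03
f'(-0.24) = -0.00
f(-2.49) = 0.02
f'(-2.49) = 0.00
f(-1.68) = 0.02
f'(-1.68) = 0.00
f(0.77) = 0.04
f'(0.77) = 0.01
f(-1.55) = 0.02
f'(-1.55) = 0.00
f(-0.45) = 0.03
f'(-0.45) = -0.01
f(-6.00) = 0.01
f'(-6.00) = 0.00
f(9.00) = -0.03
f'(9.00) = 0.01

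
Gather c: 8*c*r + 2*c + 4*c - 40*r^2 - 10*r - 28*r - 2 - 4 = c*(8*r + 6) - 40*r^2 - 38*r - 6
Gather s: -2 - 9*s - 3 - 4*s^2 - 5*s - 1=-4*s^2 - 14*s - 6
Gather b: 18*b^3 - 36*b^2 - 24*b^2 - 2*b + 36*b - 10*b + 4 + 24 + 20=18*b^3 - 60*b^2 + 24*b + 48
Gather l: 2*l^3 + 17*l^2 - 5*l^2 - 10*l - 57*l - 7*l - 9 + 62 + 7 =2*l^3 + 12*l^2 - 74*l + 60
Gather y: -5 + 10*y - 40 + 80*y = 90*y - 45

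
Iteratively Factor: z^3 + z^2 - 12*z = (z)*(z^2 + z - 12) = z*(z + 4)*(z - 3)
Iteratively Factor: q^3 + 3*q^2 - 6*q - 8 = (q - 2)*(q^2 + 5*q + 4) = (q - 2)*(q + 1)*(q + 4)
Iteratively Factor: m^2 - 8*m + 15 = (m - 3)*(m - 5)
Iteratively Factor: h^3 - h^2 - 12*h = (h - 4)*(h^2 + 3*h) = (h - 4)*(h + 3)*(h)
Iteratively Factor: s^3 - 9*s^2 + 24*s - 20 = (s - 5)*(s^2 - 4*s + 4) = (s - 5)*(s - 2)*(s - 2)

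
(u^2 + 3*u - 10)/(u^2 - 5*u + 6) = (u + 5)/(u - 3)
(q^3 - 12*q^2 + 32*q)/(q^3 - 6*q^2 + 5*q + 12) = q*(q - 8)/(q^2 - 2*q - 3)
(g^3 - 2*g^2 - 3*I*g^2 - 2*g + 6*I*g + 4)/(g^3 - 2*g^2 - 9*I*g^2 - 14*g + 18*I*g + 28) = (g - I)/(g - 7*I)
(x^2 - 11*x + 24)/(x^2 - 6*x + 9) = (x - 8)/(x - 3)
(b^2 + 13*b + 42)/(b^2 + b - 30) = (b + 7)/(b - 5)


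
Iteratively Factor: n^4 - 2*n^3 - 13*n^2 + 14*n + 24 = (n - 2)*(n^3 - 13*n - 12) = (n - 2)*(n + 1)*(n^2 - n - 12) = (n - 4)*(n - 2)*(n + 1)*(n + 3)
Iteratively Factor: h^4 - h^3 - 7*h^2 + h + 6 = (h + 2)*(h^3 - 3*h^2 - h + 3) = (h - 1)*(h + 2)*(h^2 - 2*h - 3) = (h - 1)*(h + 1)*(h + 2)*(h - 3)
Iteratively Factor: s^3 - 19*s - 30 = (s + 2)*(s^2 - 2*s - 15) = (s - 5)*(s + 2)*(s + 3)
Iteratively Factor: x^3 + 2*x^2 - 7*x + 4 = (x + 4)*(x^2 - 2*x + 1) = (x - 1)*(x + 4)*(x - 1)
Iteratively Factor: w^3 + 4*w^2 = (w)*(w^2 + 4*w) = w*(w + 4)*(w)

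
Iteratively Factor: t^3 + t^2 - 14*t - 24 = (t + 3)*(t^2 - 2*t - 8) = (t - 4)*(t + 3)*(t + 2)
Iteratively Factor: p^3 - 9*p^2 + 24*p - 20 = (p - 2)*(p^2 - 7*p + 10) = (p - 5)*(p - 2)*(p - 2)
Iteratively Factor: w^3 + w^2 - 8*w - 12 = (w + 2)*(w^2 - w - 6) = (w - 3)*(w + 2)*(w + 2)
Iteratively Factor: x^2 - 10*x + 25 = (x - 5)*(x - 5)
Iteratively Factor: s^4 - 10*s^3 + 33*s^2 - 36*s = (s - 3)*(s^3 - 7*s^2 + 12*s) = (s - 3)^2*(s^2 - 4*s) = (s - 4)*(s - 3)^2*(s)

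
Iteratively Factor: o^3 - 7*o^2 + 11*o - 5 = (o - 5)*(o^2 - 2*o + 1) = (o - 5)*(o - 1)*(o - 1)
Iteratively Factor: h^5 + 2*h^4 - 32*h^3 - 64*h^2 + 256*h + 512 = (h + 4)*(h^4 - 2*h^3 - 24*h^2 + 32*h + 128) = (h + 2)*(h + 4)*(h^3 - 4*h^2 - 16*h + 64) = (h - 4)*(h + 2)*(h + 4)*(h^2 - 16) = (h - 4)*(h + 2)*(h + 4)^2*(h - 4)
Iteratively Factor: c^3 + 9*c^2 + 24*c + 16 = (c + 4)*(c^2 + 5*c + 4) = (c + 1)*(c + 4)*(c + 4)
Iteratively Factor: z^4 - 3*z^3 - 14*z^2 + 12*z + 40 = (z + 2)*(z^3 - 5*z^2 - 4*z + 20) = (z - 5)*(z + 2)*(z^2 - 4) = (z - 5)*(z + 2)^2*(z - 2)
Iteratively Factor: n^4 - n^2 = (n)*(n^3 - n) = n*(n + 1)*(n^2 - n) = n*(n - 1)*(n + 1)*(n)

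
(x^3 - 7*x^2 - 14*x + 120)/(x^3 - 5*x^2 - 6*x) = (x^2 - x - 20)/(x*(x + 1))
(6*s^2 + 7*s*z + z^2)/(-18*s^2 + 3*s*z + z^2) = (s + z)/(-3*s + z)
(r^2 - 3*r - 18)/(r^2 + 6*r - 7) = (r^2 - 3*r - 18)/(r^2 + 6*r - 7)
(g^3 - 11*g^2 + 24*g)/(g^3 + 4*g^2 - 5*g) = (g^2 - 11*g + 24)/(g^2 + 4*g - 5)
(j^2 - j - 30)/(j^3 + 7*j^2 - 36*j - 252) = (j + 5)/(j^2 + 13*j + 42)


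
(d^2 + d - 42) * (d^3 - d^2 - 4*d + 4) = d^5 - 47*d^3 + 42*d^2 + 172*d - 168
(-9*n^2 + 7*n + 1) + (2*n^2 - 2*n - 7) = -7*n^2 + 5*n - 6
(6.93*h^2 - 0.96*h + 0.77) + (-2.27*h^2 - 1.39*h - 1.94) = 4.66*h^2 - 2.35*h - 1.17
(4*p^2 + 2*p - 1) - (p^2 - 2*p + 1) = 3*p^2 + 4*p - 2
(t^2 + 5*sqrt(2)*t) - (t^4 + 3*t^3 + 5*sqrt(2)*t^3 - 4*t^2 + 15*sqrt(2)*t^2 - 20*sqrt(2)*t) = -t^4 - 5*sqrt(2)*t^3 - 3*t^3 - 15*sqrt(2)*t^2 + 5*t^2 + 25*sqrt(2)*t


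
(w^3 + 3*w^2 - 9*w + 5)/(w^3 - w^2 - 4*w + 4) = (w^2 + 4*w - 5)/(w^2 - 4)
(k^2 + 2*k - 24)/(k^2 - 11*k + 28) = (k + 6)/(k - 7)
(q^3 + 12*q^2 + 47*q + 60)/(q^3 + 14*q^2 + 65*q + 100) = (q + 3)/(q + 5)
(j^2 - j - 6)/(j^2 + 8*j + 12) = (j - 3)/(j + 6)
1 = 1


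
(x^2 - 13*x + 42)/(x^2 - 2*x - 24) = (x - 7)/(x + 4)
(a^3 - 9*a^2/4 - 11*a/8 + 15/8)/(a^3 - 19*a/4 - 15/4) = (4*a - 3)/(2*(2*a + 3))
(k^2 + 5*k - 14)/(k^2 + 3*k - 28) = (k - 2)/(k - 4)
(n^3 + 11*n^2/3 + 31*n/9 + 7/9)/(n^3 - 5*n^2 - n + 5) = (9*n^2 + 24*n + 7)/(9*(n^2 - 6*n + 5))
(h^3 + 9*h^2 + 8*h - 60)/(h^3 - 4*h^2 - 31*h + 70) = (h + 6)/(h - 7)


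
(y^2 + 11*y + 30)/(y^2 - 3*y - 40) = (y + 6)/(y - 8)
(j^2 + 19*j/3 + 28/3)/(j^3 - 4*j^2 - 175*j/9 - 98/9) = 3*(j + 4)/(3*j^2 - 19*j - 14)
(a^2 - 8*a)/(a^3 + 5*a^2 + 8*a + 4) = a*(a - 8)/(a^3 + 5*a^2 + 8*a + 4)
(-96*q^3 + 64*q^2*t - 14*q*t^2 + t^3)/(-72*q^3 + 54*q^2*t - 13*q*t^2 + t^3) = (4*q - t)/(3*q - t)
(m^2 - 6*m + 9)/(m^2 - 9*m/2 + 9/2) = 2*(m - 3)/(2*m - 3)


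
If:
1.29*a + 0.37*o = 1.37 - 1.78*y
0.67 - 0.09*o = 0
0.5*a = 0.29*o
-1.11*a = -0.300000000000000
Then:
No Solution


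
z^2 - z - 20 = (z - 5)*(z + 4)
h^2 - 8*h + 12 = (h - 6)*(h - 2)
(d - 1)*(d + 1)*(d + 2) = d^3 + 2*d^2 - d - 2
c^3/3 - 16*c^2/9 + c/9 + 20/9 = (c/3 + 1/3)*(c - 5)*(c - 4/3)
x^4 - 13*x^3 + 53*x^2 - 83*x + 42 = (x - 7)*(x - 3)*(x - 2)*(x - 1)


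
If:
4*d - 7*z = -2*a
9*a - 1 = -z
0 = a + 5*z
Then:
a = 5/44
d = -17/176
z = -1/44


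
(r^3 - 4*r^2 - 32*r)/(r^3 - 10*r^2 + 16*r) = (r + 4)/(r - 2)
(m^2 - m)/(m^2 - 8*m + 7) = m/(m - 7)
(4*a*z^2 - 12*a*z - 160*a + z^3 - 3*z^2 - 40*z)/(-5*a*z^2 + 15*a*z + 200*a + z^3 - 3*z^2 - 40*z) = (4*a + z)/(-5*a + z)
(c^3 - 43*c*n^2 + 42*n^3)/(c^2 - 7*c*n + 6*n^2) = c + 7*n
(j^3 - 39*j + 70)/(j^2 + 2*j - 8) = (j^2 + 2*j - 35)/(j + 4)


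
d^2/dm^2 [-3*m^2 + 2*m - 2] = -6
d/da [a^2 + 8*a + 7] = 2*a + 8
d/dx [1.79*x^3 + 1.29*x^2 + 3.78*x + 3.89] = 5.37*x^2 + 2.58*x + 3.78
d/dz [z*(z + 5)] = 2*z + 5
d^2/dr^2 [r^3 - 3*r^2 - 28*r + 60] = 6*r - 6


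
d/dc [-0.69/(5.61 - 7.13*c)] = -4.9197/(7.13*c - 5.61)^2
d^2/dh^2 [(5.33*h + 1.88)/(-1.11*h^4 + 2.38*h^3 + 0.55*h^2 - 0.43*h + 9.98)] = (-78.805116*h^7 + 178.965744*h^6 - 12.6262020000001*h^5 - 133.72731*h^4 - 1237.99159*h^3 + 1277.420088*h^2 + 446.133012*h - 25.802908)/(1.367631*h^12 - 8.797194*h^11 + 16.829487*h^10 - 3.173923*h^9 - 52.043853*h^8 + 161.76312*h^7 - 129.208834*h^6 - 107.893605*h^5 + 383.588589*h^4 - 696.905729*h^3 - 169.876566*h^2 + 128.484516*h - 994.011992)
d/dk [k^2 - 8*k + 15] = 2*k - 8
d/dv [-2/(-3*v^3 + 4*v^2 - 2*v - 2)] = 2*(-9*v^2 + 8*v - 2)/(3*v^3 - 4*v^2 + 2*v + 2)^2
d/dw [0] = 0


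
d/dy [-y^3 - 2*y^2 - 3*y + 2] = -3*y^2 - 4*y - 3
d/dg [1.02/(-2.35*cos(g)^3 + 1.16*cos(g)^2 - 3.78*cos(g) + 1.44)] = (-7.191*cos(g)^2 + 2.3664*cos(g) - 3.8556)*sin(g)/(2.35*cos(g)^3 - 1.16*cos(g)^2 + 3.78*cos(g) - 1.44)^2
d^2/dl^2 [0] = 0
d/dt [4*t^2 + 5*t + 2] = 8*t + 5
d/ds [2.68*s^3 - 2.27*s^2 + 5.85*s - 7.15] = 8.04*s^2 - 4.54*s + 5.85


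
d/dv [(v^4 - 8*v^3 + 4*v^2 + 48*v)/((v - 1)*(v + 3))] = 2*(v^5 - v^4 - 22*v^3 + 16*v^2 - 12*v - 72)/(v^4 + 4*v^3 - 2*v^2 - 12*v + 9)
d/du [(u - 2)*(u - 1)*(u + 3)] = 3*u^2 - 7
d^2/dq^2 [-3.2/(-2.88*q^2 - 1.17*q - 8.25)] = (-53.08416*q^2 - 21.56544*q + 3.2*(5.76*q + 1.17)*(11.52*q + 2.34) - 152.064)/(2.88*q^2 + 1.17*q + 8.25)^3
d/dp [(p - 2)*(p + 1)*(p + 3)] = 3*p^2 + 4*p - 5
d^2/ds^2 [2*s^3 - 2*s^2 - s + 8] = 12*s - 4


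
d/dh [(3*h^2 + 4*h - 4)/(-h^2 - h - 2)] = (h^2 - 20*h - 12)/(h^4 + 2*h^3 + 5*h^2 + 4*h + 4)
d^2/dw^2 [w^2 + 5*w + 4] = 2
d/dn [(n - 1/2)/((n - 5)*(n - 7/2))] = (-4*n^2 + 4*n + 53)/(4*n^4 - 68*n^3 + 429*n^2 - 1190*n + 1225)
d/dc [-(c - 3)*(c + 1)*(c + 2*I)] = -3*c^2 + 4*c*(1 - I) + 3 + 4*I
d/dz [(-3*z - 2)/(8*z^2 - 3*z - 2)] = 8*z*(3*z + 4)/(64*z^4 - 48*z^3 - 23*z^2 + 12*z + 4)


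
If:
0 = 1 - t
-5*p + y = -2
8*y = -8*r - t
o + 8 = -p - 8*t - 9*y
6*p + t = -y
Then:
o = -24/11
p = 1/11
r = 125/88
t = 1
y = -17/11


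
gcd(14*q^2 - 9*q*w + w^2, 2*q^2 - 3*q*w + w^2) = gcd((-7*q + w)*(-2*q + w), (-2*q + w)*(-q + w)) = 2*q - w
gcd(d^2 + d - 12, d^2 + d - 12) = d^2 + d - 12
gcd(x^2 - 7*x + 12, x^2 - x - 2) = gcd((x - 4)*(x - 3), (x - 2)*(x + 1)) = 1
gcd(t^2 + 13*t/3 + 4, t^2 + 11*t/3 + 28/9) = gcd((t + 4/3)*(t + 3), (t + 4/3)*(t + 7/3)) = t + 4/3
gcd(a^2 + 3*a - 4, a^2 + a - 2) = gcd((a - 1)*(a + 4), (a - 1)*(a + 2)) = a - 1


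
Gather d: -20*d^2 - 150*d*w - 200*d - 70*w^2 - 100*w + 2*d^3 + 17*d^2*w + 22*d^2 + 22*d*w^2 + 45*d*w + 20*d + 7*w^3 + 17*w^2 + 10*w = 2*d^3 + d^2*(17*w + 2) + d*(22*w^2 - 105*w - 180) + 7*w^3 - 53*w^2 - 90*w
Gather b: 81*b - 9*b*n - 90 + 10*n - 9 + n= b*(81 - 9*n) + 11*n - 99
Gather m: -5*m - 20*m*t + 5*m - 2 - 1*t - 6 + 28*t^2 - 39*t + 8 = -20*m*t + 28*t^2 - 40*t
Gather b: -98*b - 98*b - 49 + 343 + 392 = 686 - 196*b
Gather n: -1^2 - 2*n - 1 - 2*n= -4*n - 2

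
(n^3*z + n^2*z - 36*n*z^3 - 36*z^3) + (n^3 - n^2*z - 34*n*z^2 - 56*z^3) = n^3*z + n^3 - 36*n*z^3 - 34*n*z^2 - 92*z^3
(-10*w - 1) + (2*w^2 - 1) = 2*w^2 - 10*w - 2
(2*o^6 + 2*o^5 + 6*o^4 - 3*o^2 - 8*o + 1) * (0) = 0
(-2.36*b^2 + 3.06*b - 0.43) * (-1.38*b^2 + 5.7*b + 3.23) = 3.2568*b^4 - 17.6748*b^3 + 10.4126*b^2 + 7.4328*b - 1.3889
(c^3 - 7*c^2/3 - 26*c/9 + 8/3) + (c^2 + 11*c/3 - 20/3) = c^3 - 4*c^2/3 + 7*c/9 - 4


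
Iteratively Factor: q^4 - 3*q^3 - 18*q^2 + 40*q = (q - 2)*(q^3 - q^2 - 20*q) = (q - 2)*(q + 4)*(q^2 - 5*q) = q*(q - 2)*(q + 4)*(q - 5)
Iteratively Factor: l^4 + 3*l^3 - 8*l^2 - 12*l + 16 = (l + 4)*(l^3 - l^2 - 4*l + 4) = (l - 2)*(l + 4)*(l^2 + l - 2) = (l - 2)*(l - 1)*(l + 4)*(l + 2)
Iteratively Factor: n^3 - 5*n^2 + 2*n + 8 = (n - 2)*(n^2 - 3*n - 4) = (n - 4)*(n - 2)*(n + 1)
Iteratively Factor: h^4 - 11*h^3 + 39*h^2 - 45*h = (h - 5)*(h^3 - 6*h^2 + 9*h) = (h - 5)*(h - 3)*(h^2 - 3*h) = h*(h - 5)*(h - 3)*(h - 3)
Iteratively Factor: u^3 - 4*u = (u)*(u^2 - 4) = u*(u + 2)*(u - 2)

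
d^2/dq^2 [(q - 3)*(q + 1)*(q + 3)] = 6*q + 2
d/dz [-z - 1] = -1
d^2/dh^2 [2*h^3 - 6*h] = 12*h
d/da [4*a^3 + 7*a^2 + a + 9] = 12*a^2 + 14*a + 1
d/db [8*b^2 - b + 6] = 16*b - 1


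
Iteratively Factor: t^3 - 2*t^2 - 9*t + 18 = (t - 3)*(t^2 + t - 6) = (t - 3)*(t - 2)*(t + 3)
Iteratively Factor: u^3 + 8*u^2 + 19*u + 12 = (u + 1)*(u^2 + 7*u + 12) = (u + 1)*(u + 4)*(u + 3)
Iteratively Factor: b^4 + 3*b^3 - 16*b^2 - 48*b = (b + 4)*(b^3 - b^2 - 12*b) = (b - 4)*(b + 4)*(b^2 + 3*b) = (b - 4)*(b + 3)*(b + 4)*(b)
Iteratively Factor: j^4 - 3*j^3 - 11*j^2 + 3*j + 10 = (j - 1)*(j^3 - 2*j^2 - 13*j - 10) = (j - 1)*(j + 2)*(j^2 - 4*j - 5) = (j - 1)*(j + 1)*(j + 2)*(j - 5)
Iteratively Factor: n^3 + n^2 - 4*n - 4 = (n - 2)*(n^2 + 3*n + 2) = (n - 2)*(n + 1)*(n + 2)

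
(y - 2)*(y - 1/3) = y^2 - 7*y/3 + 2/3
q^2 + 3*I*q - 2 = (q + I)*(q + 2*I)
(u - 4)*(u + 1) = u^2 - 3*u - 4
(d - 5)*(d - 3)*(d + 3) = d^3 - 5*d^2 - 9*d + 45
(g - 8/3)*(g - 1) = g^2 - 11*g/3 + 8/3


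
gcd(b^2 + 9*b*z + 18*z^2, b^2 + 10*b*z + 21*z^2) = b + 3*z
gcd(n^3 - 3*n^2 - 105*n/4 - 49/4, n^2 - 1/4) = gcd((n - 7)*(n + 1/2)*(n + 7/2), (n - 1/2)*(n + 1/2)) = n + 1/2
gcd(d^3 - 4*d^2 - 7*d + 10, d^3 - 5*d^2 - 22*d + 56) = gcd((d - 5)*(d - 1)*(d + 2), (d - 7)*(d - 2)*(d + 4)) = 1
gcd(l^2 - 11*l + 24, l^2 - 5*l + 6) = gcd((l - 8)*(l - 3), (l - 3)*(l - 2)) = l - 3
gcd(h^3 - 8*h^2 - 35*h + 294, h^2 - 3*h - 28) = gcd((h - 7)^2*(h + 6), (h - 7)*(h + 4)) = h - 7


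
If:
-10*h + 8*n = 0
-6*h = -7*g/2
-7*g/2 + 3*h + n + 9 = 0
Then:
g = 432/49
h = 36/7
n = 45/7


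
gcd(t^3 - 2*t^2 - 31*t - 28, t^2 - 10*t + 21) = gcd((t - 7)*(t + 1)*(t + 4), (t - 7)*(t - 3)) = t - 7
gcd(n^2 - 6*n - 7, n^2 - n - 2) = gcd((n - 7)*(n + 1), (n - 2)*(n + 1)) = n + 1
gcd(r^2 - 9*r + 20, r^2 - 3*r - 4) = r - 4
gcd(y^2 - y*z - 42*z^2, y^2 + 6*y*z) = y + 6*z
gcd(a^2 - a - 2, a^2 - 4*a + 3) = 1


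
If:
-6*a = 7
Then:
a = -7/6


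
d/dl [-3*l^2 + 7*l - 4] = 7 - 6*l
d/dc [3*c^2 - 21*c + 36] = 6*c - 21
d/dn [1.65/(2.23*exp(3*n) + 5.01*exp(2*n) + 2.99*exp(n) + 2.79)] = (-11.0385*exp(2*n) - 16.533*exp(n) - 4.9335)*exp(n)/(2.23*exp(3*n) + 5.01*exp(2*n) + 2.99*exp(n) + 2.79)^2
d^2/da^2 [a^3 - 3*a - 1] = 6*a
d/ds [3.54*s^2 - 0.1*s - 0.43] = 7.08*s - 0.1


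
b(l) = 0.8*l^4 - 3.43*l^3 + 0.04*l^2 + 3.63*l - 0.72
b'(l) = 3.2*l^3 - 10.29*l^2 + 0.08*l + 3.63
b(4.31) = 17.11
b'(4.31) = 69.03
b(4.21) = 10.64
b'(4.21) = 60.36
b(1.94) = -7.24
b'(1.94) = -11.58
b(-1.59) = 12.51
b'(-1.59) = -35.37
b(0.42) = 0.58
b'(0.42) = 2.09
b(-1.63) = 13.97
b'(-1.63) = -37.70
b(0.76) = 0.82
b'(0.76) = -0.85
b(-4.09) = 443.64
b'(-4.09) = -387.77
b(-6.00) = 1756.62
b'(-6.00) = -1058.49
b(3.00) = -17.28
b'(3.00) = -2.34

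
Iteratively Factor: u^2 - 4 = (u + 2)*(u - 2)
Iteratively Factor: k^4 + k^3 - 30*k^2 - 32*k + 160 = (k + 4)*(k^3 - 3*k^2 - 18*k + 40) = (k + 4)^2*(k^2 - 7*k + 10) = (k - 5)*(k + 4)^2*(k - 2)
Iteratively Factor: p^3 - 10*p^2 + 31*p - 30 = (p - 3)*(p^2 - 7*p + 10) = (p - 5)*(p - 3)*(p - 2)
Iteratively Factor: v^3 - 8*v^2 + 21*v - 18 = (v - 3)*(v^2 - 5*v + 6) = (v - 3)*(v - 2)*(v - 3)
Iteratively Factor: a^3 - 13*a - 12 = (a + 3)*(a^2 - 3*a - 4) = (a + 1)*(a + 3)*(a - 4)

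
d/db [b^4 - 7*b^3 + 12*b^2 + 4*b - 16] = 4*b^3 - 21*b^2 + 24*b + 4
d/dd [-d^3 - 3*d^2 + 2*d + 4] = -3*d^2 - 6*d + 2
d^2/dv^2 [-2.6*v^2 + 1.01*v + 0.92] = -5.20000000000000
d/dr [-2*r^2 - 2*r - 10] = -4*r - 2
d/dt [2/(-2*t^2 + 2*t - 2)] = (2*t - 1)/(t^2 - t + 1)^2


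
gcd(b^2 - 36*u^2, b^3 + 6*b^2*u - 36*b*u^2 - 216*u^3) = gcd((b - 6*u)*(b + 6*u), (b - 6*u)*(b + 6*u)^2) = -b^2 + 36*u^2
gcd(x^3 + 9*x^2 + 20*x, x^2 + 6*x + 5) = x + 5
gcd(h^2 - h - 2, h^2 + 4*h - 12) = h - 2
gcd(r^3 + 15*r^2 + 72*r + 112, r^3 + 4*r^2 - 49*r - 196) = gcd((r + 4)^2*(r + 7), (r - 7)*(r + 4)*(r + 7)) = r^2 + 11*r + 28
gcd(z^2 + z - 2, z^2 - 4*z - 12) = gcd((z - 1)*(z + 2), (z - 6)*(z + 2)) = z + 2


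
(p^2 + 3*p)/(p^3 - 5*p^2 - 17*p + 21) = p/(p^2 - 8*p + 7)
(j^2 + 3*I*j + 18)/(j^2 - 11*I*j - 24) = (j + 6*I)/(j - 8*I)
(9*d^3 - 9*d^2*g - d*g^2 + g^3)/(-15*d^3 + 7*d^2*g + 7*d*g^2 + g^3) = (-3*d + g)/(5*d + g)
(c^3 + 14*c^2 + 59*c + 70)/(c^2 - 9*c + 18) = (c^3 + 14*c^2 + 59*c + 70)/(c^2 - 9*c + 18)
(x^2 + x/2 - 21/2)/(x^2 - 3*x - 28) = (-2*x^2 - x + 21)/(2*(-x^2 + 3*x + 28))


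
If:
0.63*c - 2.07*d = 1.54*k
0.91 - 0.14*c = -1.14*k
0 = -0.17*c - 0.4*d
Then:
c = -0.93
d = 0.40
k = -0.91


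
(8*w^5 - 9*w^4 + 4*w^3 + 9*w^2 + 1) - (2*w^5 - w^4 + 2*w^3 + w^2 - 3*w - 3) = 6*w^5 - 8*w^4 + 2*w^3 + 8*w^2 + 3*w + 4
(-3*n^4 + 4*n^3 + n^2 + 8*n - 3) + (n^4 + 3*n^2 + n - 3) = -2*n^4 + 4*n^3 + 4*n^2 + 9*n - 6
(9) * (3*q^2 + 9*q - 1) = 27*q^2 + 81*q - 9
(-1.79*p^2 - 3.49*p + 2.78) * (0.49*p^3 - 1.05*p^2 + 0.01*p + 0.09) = -0.8771*p^5 + 0.1694*p^4 + 5.0088*p^3 - 3.115*p^2 - 0.2863*p + 0.2502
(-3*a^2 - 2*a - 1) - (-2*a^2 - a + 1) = -a^2 - a - 2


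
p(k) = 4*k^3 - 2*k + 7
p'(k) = 12*k^2 - 2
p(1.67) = 22.29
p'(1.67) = 31.47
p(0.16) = 6.70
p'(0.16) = -1.69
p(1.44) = 16.06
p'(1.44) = 22.88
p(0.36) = 6.47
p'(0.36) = -0.44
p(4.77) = 431.59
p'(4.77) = 271.03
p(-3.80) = -204.89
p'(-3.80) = 171.28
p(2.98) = 106.89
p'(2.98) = 104.56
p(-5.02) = -488.98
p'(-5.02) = 300.40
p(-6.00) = -845.00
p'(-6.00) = 430.00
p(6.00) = 859.00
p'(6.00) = 430.00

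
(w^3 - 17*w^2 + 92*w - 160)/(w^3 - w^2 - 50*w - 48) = (w^2 - 9*w + 20)/(w^2 + 7*w + 6)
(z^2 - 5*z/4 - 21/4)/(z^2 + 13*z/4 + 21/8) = 2*(z - 3)/(2*z + 3)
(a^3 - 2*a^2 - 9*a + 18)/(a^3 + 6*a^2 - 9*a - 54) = (a - 2)/(a + 6)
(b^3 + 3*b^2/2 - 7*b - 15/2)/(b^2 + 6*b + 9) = (2*b^2 - 3*b - 5)/(2*(b + 3))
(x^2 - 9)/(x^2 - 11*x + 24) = (x + 3)/(x - 8)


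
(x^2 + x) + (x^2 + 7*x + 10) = 2*x^2 + 8*x + 10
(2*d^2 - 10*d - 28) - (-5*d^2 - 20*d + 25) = 7*d^2 + 10*d - 53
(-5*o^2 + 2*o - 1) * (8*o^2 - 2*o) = -40*o^4 + 26*o^3 - 12*o^2 + 2*o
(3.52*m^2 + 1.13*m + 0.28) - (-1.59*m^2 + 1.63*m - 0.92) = 5.11*m^2 - 0.5*m + 1.2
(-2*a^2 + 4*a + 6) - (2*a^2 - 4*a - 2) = -4*a^2 + 8*a + 8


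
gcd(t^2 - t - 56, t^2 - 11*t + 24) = t - 8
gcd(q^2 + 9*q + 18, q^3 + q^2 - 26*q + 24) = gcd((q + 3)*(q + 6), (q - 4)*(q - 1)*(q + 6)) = q + 6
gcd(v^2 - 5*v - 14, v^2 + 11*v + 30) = 1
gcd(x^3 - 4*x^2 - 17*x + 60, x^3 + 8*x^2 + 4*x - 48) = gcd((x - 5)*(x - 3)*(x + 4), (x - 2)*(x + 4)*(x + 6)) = x + 4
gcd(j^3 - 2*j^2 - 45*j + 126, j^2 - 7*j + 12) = j - 3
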